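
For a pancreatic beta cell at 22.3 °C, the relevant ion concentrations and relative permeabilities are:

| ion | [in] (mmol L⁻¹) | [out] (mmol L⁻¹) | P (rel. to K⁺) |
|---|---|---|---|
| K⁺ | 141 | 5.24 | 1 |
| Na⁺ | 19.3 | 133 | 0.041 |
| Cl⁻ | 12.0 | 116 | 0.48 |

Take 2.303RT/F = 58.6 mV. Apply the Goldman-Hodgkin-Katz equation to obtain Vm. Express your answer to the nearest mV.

Vm = 58.6 · log₁₀[(Σ P·[cation]ₒ + Σ P·[anion]ᵢ) / (Σ P·[cation]ᵢ + Σ P·[anion]ₒ)]
Numerator = 1×5.24 + 0.041×133 + 0.48×12.0 = 16.45
Denominator = 1×141 + 0.041×19.3 + 0.48×116 = 197.5
Vm = 58.6 · log₁₀(0.083318) = 58.6 × (-1.0793) = -63.24 mV

-63 mV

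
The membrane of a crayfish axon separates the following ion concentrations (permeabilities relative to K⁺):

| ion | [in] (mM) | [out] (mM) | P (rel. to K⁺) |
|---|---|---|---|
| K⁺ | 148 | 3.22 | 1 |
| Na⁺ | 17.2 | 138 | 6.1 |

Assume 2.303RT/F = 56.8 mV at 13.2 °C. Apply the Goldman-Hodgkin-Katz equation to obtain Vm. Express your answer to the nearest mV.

Vm = 56.8 · log₁₀[(Σ P·[cation]ₒ + Σ P·[anion]ᵢ) / (Σ P·[cation]ᵢ + Σ P·[anion]ₒ)]
Numerator = 1×3.22 + 6.1×138 = 845
Denominator = 1×148 + 6.1×17.2 = 252.9
Vm = 56.8 · log₁₀(3.3411) = 56.8 × (0.5239) = 29.76 mV

30 mV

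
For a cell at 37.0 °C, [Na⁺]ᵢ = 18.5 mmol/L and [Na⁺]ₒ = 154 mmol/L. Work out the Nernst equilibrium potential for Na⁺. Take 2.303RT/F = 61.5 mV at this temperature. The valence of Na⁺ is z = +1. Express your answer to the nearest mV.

57 mV

E = (61.5/z) · log₁₀([Na⁺]_out/[Na⁺]_in) with z = +1.
= (61.5/1) · log₁₀(154/18.5) = 61.50 · log₁₀(8.324)
= 61.50 · (0.9203) = 56.60 mV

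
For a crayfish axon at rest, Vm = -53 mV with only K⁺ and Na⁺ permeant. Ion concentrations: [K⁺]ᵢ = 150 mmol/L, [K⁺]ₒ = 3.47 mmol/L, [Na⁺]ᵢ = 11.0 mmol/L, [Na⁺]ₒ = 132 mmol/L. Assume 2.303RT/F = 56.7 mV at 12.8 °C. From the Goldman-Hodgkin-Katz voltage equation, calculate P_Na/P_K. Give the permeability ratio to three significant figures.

0.107

Let α = P_Na/P_K. GHK: Vm = 56.7·log₁₀[(Kₒ + α·Naₒ)/(Kᵢ + α·Naᵢ)].
10^(Vm/56.7) = 10^(-53.0/56.7) = 0.11621
So 0.11621·(Kᵢ + α·Naᵢ) = Kₒ + α·Naₒ → α = (0.11621·150.0 − 3.47) / (132.0 − 0.11621·11.0)
α = (17.43 − 3.47) / (132.0 − 1.278) = 13.96/130.7 = 0.1068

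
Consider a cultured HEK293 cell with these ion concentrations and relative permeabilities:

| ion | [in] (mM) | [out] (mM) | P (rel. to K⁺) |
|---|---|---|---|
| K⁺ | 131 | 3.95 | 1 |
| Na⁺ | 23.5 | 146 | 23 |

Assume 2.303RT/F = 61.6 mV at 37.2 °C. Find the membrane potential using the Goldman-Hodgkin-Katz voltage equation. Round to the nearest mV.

43 mV

Vm = 61.6 · log₁₀[(Σ P·[cation]ₒ + Σ P·[anion]ᵢ) / (Σ P·[cation]ᵢ + Σ P·[anion]ₒ)]
Numerator = 1×3.95 + 23×146 = 3362
Denominator = 1×131 + 23×23.5 = 671.5
Vm = 61.6 · log₁₀(5.0066) = 61.6 × (0.6995) = 43.09 mV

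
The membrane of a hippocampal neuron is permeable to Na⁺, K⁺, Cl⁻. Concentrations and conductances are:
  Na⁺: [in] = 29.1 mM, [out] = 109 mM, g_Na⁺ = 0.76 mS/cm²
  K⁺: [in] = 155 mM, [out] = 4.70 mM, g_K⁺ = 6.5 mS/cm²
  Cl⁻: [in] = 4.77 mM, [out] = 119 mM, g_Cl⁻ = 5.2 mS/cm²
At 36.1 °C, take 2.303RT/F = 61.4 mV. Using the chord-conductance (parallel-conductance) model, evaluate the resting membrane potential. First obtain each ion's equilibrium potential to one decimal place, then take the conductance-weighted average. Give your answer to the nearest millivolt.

-82 mV

E_Na⁺ = (61.4/1)·log₁₀(109/29.1) = 35.2 mV
E_K⁺ = (61.4/1)·log₁₀(4.70/155) = -93.2 mV
E_Cl⁻ = (61.4/-1)·log₁₀(119/4.77) = -85.8 mV
Vm = (Σ gᵢEᵢ)/(Σ gᵢ) = (0.76·35.2 + 6.5·-93.2 + 5.2·-85.8) / (0.76 + 6.5 + 5.2)
= -1025.21 / 12.46 = -82.28 mV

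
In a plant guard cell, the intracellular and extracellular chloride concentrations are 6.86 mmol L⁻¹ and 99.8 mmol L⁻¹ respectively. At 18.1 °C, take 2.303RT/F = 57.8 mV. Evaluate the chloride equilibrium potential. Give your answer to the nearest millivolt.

-67 mV

E = (57.8/z) · log₁₀([Cl⁻]_out/[Cl⁻]_in) with z = -1.
For an anion, dividing by z = -1 reverses the sign.
= (57.8/-1) · log₁₀(99.8/6.86) = -57.80 · log₁₀(14.55)
= -57.80 · (1.1628) = -67.21 mV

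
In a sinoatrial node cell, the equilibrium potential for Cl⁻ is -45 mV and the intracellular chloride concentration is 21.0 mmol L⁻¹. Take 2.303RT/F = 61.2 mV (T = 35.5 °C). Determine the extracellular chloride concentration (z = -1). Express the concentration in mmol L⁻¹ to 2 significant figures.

110 mmol L⁻¹

Nernst: E = (61.2/-1) · log₁₀([out]/[in]), so log₁₀([out]/[in]) = -45.0 × -1 / 61.2 = 0.7353.
[out]/[in] = 10^(0.7353) = 5.436.
[out] = 5.436 × 21.0 = 114.2 mmol L⁻¹.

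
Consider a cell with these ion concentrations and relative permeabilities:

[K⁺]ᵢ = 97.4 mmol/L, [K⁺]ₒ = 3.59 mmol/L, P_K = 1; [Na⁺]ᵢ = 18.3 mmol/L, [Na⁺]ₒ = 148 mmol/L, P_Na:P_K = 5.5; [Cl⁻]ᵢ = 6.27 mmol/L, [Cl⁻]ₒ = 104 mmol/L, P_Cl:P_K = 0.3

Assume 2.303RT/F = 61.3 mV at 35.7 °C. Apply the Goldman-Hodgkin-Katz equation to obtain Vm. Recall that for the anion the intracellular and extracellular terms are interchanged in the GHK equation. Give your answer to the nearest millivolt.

34 mV

Vm = 61.3 · log₁₀[(Σ P·[cation]ₒ + Σ P·[anion]ᵢ) / (Σ P·[cation]ᵢ + Σ P·[anion]ₒ)]
Numerator = 1×3.59 + 5.5×148 + 0.3×6.27 = 819.5
Denominator = 1×97.4 + 5.5×18.3 + 0.3×104 = 229.2
Vm = 61.3 · log₁₀(3.5746) = 61.3 × (0.5532) = 33.91 mV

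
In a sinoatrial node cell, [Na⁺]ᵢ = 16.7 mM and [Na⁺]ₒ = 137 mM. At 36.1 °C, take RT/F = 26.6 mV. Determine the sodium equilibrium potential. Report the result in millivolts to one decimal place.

56.0 mV

E = (26.6/z) · ln([Na⁺]_out/[Na⁺]_in) with z = +1.
= (26.6/1) · ln(137/16.7) = 26.60 · ln(8.204)
= 26.60 · (2.1046) = 55.98 mV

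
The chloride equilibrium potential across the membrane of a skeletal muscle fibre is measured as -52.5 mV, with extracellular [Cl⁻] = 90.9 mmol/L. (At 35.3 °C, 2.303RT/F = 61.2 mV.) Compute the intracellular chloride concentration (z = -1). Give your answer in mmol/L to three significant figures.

12.6 mmol/L

Nernst: E = (61.2/-1) · log₁₀([out]/[in]), so log₁₀([out]/[in]) = -52.5 × -1 / 61.2 = 0.8578.
[out]/[in] = 10^(0.8578) = 7.208.
[in] = 90.9 / 7.208 = 12.61 mmol/L.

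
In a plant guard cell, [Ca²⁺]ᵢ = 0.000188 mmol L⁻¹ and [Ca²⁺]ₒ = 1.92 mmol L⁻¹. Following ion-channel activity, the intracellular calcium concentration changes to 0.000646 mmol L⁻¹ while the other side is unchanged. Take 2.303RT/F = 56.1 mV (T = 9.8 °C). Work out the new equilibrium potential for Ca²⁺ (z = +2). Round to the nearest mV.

After the shift: [Ca²⁺]_out = 1.92, [Ca²⁺]_in = 0.000646 mmol L⁻¹.
E_new = (56.1/2)·log₁₀(1.92/0.000646) = 28.05 · (3.4731) = 97.42 mV

97 mV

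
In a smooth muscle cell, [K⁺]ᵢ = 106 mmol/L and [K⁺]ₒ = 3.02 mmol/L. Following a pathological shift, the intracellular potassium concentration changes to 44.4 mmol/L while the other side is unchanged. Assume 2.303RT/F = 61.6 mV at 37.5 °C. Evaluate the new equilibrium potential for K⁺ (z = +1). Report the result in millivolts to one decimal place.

After the shift: [K⁺]_out = 3.02, [K⁺]_in = 44.4 mmol/L.
E_new = (61.6/1)·log₁₀(3.02/44.4) = 61.60 · (-1.1674) = -71.91 mV

-71.9 mV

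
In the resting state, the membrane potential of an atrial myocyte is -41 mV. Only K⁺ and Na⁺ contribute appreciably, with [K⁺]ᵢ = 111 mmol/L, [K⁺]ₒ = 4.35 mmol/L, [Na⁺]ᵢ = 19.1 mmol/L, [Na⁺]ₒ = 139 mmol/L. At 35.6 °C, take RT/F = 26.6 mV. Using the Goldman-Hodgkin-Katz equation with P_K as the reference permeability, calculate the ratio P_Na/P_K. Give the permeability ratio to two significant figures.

0.14

Let α = P_Na/P_K. GHK: Vm = 26.6·ln[(Kₒ + α·Naₒ)/(Kᵢ + α·Naᵢ)].
e^(Vm/26.6) = e^(-41.0/26.6) = 0.21409
So 0.21409·(Kᵢ + α·Naᵢ) = Kₒ + α·Naₒ → α = (0.21409·111.0 − 4.35) / (139.0 − 0.21409·19.1)
α = (23.76 − 4.35) / (139.0 − 4.089) = 19.41/134.9 = 0.1439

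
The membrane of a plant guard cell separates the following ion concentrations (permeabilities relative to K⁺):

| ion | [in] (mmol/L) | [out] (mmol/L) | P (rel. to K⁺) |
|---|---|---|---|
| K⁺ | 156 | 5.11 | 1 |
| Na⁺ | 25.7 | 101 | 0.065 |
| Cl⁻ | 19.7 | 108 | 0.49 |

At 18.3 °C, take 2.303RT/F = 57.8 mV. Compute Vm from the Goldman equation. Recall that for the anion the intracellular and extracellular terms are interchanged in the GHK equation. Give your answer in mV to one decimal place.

Vm = 57.8 · log₁₀[(Σ P·[cation]ₒ + Σ P·[anion]ᵢ) / (Σ P·[cation]ᵢ + Σ P·[anion]ₒ)]
Numerator = 1×5.11 + 0.065×101 + 0.49×19.7 = 21.33
Denominator = 1×156 + 0.065×25.7 + 0.49×108 = 210.6
Vm = 57.8 · log₁₀(0.10128) = 57.8 × (-0.9945) = -57.48 mV

-57.5 mV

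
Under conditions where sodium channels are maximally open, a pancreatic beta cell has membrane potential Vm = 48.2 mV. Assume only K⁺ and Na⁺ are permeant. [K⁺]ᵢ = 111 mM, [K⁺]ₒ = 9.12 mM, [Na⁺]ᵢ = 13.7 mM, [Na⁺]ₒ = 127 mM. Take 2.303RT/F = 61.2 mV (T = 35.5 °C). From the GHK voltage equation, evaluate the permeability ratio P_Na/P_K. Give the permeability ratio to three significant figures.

15.6

Let α = P_Na/P_K. GHK: Vm = 61.2·log₁₀[(Kₒ + α·Naₒ)/(Kᵢ + α·Naᵢ)].
10^(Vm/61.2) = 10^(48.2/61.2) = 6.1317
So 6.1317·(Kᵢ + α·Naᵢ) = Kₒ + α·Naₒ → α = (6.1317·111.0 − 9.12) / (127.0 − 6.1317·13.7)
α = (680.6 − 9.12) / (127.0 − 84) = 671.5/43 = 15.62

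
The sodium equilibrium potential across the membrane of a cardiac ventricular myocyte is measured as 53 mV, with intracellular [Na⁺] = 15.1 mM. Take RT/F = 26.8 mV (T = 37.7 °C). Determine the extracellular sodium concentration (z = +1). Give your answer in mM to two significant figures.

110 mM

Nernst: E = (26.8/1) · ln([out]/[in]), so ln([out]/[in]) = 53.0 × 1 / 26.8 = 1.9776.
[out]/[in] = e^(1.9776) = 7.225.
[out] = 7.225 × 15.1 = 109.1 mM.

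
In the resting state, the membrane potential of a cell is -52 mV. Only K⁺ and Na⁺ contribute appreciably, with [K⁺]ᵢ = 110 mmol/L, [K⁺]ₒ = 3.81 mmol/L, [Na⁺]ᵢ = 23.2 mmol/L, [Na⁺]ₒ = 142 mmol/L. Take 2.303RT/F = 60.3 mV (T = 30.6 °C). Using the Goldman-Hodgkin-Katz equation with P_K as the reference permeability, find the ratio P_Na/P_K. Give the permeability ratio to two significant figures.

0.081

Let α = P_Na/P_K. GHK: Vm = 60.3·log₁₀[(Kₒ + α·Naₒ)/(Kᵢ + α·Naᵢ)].
10^(Vm/60.3) = 10^(-52.0/60.3) = 0.13729
So 0.13729·(Kᵢ + α·Naᵢ) = Kₒ + α·Naₒ → α = (0.13729·110.0 − 3.81) / (142.0 − 0.13729·23.2)
α = (15.1 − 3.81) / (142.0 − 3.185) = 11.29/138.8 = 0.08135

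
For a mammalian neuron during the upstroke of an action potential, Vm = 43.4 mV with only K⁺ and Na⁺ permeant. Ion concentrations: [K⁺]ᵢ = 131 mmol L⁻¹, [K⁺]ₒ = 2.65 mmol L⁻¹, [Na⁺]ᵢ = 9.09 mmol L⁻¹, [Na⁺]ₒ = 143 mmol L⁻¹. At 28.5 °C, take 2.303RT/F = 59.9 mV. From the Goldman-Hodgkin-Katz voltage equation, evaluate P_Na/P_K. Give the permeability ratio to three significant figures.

7.30

Let α = P_Na/P_K. GHK: Vm = 59.9·log₁₀[(Kₒ + α·Naₒ)/(Kᵢ + α·Naᵢ)].
10^(Vm/59.9) = 10^(43.4/59.9) = 5.3032
So 5.3032·(Kᵢ + α·Naᵢ) = Kₒ + α·Naₒ → α = (5.3032·131.0 − 2.65) / (143.0 − 5.3032·9.09)
α = (694.7 − 2.65) / (143.0 − 48.21) = 692.1/94.79 = 7.301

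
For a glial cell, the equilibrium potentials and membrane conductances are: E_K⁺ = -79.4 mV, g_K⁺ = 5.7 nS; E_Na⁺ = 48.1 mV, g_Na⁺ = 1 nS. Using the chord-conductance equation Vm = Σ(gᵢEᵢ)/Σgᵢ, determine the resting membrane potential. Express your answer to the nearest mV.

Σ gᵢEᵢ = 5.7·(-79.4) + 1·(48.1) = -404.48
Σ gᵢ = 5.7 + 1 = 6.7
Vm = -404.48 / 6.7 = -60.37 mV

-60 mV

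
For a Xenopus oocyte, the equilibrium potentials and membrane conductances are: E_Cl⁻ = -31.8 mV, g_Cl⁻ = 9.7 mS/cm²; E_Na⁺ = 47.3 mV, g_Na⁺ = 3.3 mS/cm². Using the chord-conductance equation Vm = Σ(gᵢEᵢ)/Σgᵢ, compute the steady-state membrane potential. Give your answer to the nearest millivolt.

-12 mV

Σ gᵢEᵢ = 9.7·(-31.8) + 3.3·(47.3) = -152.37
Σ gᵢ = 9.7 + 3.3 = 13
Vm = -152.37 / 13 = -11.72 mV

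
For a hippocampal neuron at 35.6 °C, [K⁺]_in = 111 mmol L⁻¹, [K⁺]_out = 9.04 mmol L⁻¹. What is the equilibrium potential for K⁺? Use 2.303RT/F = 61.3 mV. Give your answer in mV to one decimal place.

E = (61.3/z) · log₁₀([K⁺]_out/[K⁺]_in) with z = +1.
= (61.3/1) · log₁₀(9.04/111) = 61.30 · log₁₀(0.08144)
= 61.30 · (-1.0892) = -66.77 mV

-66.8 mV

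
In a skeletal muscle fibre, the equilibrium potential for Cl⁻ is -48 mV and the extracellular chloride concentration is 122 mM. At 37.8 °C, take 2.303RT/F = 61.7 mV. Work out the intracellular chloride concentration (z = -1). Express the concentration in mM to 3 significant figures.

Nernst: E = (61.7/-1) · log₁₀([out]/[in]), so log₁₀([out]/[in]) = -48.0 × -1 / 61.7 = 0.7780.
[out]/[in] = 10^(0.7780) = 5.997.
[in] = 122 / 5.997 = 20.34 mM.

20.3 mM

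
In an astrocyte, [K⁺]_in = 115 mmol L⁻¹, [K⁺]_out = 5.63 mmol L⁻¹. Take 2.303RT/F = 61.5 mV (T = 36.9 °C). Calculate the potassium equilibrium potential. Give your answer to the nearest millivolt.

-81 mV

E = (61.5/z) · log₁₀([K⁺]_out/[K⁺]_in) with z = +1.
= (61.5/1) · log₁₀(5.63/115) = 61.50 · log₁₀(0.04896)
= 61.50 · (-1.3102) = -80.58 mV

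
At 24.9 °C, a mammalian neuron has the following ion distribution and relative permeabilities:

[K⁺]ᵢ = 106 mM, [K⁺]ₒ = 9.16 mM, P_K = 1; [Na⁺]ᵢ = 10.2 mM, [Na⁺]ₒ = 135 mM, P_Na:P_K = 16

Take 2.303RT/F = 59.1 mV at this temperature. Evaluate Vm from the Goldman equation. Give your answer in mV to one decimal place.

Vm = 59.1 · log₁₀[(Σ P·[cation]ₒ + Σ P·[anion]ᵢ) / (Σ P·[cation]ᵢ + Σ P·[anion]ₒ)]
Numerator = 1×9.16 + 16×135 = 2169
Denominator = 1×106 + 16×10.2 = 269.2
Vm = 59.1 · log₁₀(8.0578) = 59.1 × (0.9062) = 53.56 mV

53.6 mV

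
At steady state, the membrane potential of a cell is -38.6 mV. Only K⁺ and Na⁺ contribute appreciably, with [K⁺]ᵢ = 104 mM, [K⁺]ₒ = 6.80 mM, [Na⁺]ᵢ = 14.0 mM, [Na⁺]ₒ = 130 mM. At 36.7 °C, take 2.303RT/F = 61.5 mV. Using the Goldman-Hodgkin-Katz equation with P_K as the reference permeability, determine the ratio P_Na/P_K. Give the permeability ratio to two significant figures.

Let α = P_Na/P_K. GHK: Vm = 61.5·log₁₀[(Kₒ + α·Naₒ)/(Kᵢ + α·Naᵢ)].
10^(Vm/61.5) = 10^(-38.6/61.5) = 0.2357
So 0.2357·(Kᵢ + α·Naᵢ) = Kₒ + α·Naₒ → α = (0.2357·104.0 − 6.8) / (130.0 − 0.2357·14.0)
α = (24.51 − 6.8) / (130.0 − 3.3) = 17.71/126.7 = 0.1398

0.14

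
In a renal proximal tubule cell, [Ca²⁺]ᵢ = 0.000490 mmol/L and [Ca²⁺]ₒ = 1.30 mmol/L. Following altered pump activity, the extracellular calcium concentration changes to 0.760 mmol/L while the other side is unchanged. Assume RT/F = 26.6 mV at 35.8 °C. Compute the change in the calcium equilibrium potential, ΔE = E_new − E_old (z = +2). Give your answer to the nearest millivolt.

-7 mV

E_old = (26.6/2)·ln(1.30/0.000490) = 104.85 mV
E_new = (26.6/2)·ln(0.760/0.000490) = 97.71 mV
ΔE = 97.71 − (104.85) = -7.14 mV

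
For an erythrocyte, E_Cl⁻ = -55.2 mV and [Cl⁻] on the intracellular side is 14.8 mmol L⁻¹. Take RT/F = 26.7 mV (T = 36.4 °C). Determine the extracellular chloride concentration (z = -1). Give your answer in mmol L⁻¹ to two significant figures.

Nernst: E = (26.7/-1) · ln([out]/[in]), so ln([out]/[in]) = -55.2 × -1 / 26.7 = 2.0674.
[out]/[in] = e^(2.0674) = 7.904.
[out] = 7.904 × 14.8 = 117 mmol L⁻¹.

120 mmol L⁻¹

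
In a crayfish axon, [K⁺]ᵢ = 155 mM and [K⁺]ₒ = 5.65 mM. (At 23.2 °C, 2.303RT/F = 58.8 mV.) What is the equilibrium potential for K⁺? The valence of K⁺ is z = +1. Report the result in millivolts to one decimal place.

-84.6 mV

E = (58.8/z) · log₁₀([K⁺]_out/[K⁺]_in) with z = +1.
= (58.8/1) · log₁₀(5.65/155) = 58.80 · log₁₀(0.03645)
= 58.80 · (-1.4383) = -84.57 mV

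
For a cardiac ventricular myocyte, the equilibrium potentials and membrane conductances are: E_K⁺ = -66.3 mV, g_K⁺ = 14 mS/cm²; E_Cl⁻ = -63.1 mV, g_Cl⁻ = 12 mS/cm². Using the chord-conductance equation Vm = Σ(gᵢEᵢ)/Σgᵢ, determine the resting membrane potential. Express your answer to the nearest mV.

-65 mV

Σ gᵢEᵢ = 14·(-66.3) + 12·(-63.1) = -1685.40
Σ gᵢ = 14 + 12 = 26
Vm = -1685.40 / 26 = -64.82 mV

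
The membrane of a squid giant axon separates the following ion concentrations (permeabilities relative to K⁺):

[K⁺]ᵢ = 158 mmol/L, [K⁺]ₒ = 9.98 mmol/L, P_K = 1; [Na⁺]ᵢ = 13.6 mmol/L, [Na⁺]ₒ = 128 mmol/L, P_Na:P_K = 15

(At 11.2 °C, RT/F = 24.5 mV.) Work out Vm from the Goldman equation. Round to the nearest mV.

Vm = 24.5 · ln[(Σ P·[cation]ₒ + Σ P·[anion]ᵢ) / (Σ P·[cation]ᵢ + Σ P·[anion]ₒ)]
Numerator = 1×9.98 + 15×128 = 1930
Denominator = 1×158 + 15×13.6 = 362
Vm = 24.5 · ln(5.3314) = 24.5 × (1.6736) = 41.00 mV

41 mV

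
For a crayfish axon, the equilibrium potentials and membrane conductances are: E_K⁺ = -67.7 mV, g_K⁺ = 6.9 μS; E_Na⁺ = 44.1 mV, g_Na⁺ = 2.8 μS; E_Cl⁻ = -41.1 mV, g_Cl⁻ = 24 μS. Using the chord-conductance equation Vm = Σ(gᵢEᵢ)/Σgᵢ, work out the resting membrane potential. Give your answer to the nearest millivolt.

-39 mV

Σ gᵢEᵢ = 6.9·(-67.7) + 2.8·(44.1) + 24·(-41.1) = -1330.05
Σ gᵢ = 6.9 + 2.8 + 24 = 33.7
Vm = -1330.05 / 33.7 = -39.47 mV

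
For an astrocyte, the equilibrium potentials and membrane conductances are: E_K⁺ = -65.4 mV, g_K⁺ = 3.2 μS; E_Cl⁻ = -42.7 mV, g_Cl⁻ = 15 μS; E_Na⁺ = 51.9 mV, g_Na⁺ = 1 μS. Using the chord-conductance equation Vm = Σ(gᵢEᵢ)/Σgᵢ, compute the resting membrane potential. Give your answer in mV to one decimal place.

-41.6 mV

Σ gᵢEᵢ = 3.2·(-65.4) + 15·(-42.7) + 1·(51.9) = -797.88
Σ gᵢ = 3.2 + 15 + 1 = 19.2
Vm = -797.88 / 19.2 = -41.56 mV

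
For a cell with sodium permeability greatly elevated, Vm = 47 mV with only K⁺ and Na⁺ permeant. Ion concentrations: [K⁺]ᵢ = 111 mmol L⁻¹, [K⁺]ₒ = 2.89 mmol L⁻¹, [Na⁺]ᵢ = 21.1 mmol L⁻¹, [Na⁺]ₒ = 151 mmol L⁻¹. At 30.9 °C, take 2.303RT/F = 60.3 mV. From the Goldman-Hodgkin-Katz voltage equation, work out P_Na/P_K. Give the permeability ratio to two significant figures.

28

Let α = P_Na/P_K. GHK: Vm = 60.3·log₁₀[(Kₒ + α·Naₒ)/(Kᵢ + α·Naᵢ)].
10^(Vm/60.3) = 10^(47.0/60.3) = 6.0178
So 6.0178·(Kᵢ + α·Naᵢ) = Kₒ + α·Naₒ → α = (6.0178·111.0 − 2.89) / (151.0 − 6.0178·21.1)
α = (668 − 2.89) / (151.0 − 127) = 665.1/24.02 = 27.68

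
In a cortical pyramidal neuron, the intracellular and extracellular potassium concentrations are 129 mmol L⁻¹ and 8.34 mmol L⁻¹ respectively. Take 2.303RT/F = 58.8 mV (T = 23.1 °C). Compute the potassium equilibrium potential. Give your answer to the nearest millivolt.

E = (58.8/z) · log₁₀([K⁺]_out/[K⁺]_in) with z = +1.
= (58.8/1) · log₁₀(8.34/129) = 58.80 · log₁₀(0.06465)
= 58.80 · (-1.1894) = -69.94 mV

-70 mV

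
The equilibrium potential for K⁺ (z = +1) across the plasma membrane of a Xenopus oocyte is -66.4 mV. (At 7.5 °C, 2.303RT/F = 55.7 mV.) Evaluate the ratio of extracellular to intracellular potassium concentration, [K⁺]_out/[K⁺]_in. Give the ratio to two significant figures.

0.064

log₁₀([out]/[in]) = E·z/(55.7) = -66.4 × 1 / 55.7 = -1.1921
[out]/[in] = 10^(-1.1921) = 0.06425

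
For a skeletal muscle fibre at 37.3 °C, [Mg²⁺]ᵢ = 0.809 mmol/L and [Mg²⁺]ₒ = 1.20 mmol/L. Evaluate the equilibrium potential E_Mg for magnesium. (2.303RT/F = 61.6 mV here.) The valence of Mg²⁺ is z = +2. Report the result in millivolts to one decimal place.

5.3 mV

E = (61.6/z) · log₁₀([Mg²⁺]_out/[Mg²⁺]_in) with z = +2.
= (61.6/2) · log₁₀(1.20/0.809) = 30.80 · log₁₀(1.483)
= 30.80 · (0.1712) = 5.27 mV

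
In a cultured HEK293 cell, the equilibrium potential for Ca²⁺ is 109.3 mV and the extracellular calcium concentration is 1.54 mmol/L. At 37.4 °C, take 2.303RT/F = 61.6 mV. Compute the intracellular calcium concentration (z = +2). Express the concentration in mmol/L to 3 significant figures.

Nernst: E = (61.6/2) · log₁₀([out]/[in]), so log₁₀([out]/[in]) = 109.3 × 2 / 61.6 = 3.5487.
[out]/[in] = 10^(3.5487) = 3538.
[in] = 1.54 / 3538 = 0.0004353 mmol/L.

0.000435 mmol/L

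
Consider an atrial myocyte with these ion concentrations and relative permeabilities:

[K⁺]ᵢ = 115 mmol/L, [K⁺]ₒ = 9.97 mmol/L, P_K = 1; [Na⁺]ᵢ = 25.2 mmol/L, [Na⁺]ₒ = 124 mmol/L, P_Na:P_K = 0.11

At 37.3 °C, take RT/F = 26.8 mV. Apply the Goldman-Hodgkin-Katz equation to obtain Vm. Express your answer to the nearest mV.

-43 mV

Vm = 26.8 · ln[(Σ P·[cation]ₒ + Σ P·[anion]ᵢ) / (Σ P·[cation]ᵢ + Σ P·[anion]ₒ)]
Numerator = 1×9.97 + 0.11×124 = 23.61
Denominator = 1×115 + 0.11×25.2 = 117.8
Vm = 26.8 · ln(0.20047) = 26.8 × (-1.6071) = -43.07 mV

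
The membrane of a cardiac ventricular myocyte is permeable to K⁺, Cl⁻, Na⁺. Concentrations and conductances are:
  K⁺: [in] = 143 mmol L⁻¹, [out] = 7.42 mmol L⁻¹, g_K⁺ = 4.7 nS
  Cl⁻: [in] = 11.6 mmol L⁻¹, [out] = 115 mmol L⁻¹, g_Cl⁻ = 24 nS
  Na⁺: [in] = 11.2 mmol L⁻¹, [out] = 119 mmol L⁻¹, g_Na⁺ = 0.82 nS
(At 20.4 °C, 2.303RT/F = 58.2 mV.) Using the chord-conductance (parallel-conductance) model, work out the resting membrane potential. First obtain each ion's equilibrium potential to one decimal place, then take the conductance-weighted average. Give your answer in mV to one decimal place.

E_K⁺ = (58.2/1)·log₁₀(7.42/143) = -74.8 mV
E_Cl⁻ = (58.2/-1)·log₁₀(115/11.6) = -58.0 mV
E_Na⁺ = (58.2/1)·log₁₀(119/11.2) = 59.7 mV
Vm = (Σ gᵢEᵢ)/(Σ gᵢ) = (4.7·-74.8 + 24·-58.0 + 0.82·59.7) / (4.7 + 24 + 0.82)
= -1694.61 / 29.52 = -57.41 mV

-57.4 mV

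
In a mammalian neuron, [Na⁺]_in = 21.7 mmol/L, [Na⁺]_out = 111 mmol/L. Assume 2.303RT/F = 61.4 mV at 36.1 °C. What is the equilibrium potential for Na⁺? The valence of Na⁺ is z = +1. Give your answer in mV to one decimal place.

43.5 mV

E = (61.4/z) · log₁₀([Na⁺]_out/[Na⁺]_in) with z = +1.
= (61.4/1) · log₁₀(111/21.7) = 61.40 · log₁₀(5.115)
= 61.40 · (0.7089) = 43.52 mV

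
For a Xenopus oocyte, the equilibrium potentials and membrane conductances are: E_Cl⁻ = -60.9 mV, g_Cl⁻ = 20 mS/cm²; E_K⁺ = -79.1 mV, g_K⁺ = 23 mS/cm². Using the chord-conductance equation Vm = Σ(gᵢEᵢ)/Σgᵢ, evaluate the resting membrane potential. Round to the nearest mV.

-71 mV

Σ gᵢEᵢ = 20·(-60.9) + 23·(-79.1) = -3037.30
Σ gᵢ = 20 + 23 = 43
Vm = -3037.30 / 43 = -70.63 mV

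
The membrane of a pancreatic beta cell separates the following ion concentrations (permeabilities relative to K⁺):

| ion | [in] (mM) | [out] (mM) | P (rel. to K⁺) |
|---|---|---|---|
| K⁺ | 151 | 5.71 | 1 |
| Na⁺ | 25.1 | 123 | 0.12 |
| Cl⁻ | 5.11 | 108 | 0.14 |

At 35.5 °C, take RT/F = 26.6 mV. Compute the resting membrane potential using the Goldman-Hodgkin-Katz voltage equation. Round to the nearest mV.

Vm = 26.6 · ln[(Σ P·[cation]ₒ + Σ P·[anion]ᵢ) / (Σ P·[cation]ᵢ + Σ P·[anion]ₒ)]
Numerator = 1×5.71 + 0.12×123 + 0.14×5.11 = 21.19
Denominator = 1×151 + 0.12×25.1 + 0.14×108 = 169.1
Vm = 26.6 · ln(0.12526) = 26.6 × (-2.0774) = -55.26 mV

-55 mV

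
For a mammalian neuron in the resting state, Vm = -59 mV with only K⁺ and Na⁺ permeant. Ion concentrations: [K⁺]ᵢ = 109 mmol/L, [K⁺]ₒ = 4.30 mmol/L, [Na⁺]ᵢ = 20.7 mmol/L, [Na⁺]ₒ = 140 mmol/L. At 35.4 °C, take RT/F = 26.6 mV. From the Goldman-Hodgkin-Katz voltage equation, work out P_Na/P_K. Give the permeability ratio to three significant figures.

0.0549

Let α = P_Na/P_K. GHK: Vm = 26.6·ln[(Kₒ + α·Naₒ)/(Kᵢ + α·Naᵢ)].
e^(Vm/26.6) = e^(-59.0/26.6) = 0.10882
So 0.10882·(Kᵢ + α·Naᵢ) = Kₒ + α·Naₒ → α = (0.10882·109.0 − 4.3) / (140.0 − 0.10882·20.7)
α = (11.86 − 4.3) / (140.0 − 2.253) = 7.562/137.7 = 0.05489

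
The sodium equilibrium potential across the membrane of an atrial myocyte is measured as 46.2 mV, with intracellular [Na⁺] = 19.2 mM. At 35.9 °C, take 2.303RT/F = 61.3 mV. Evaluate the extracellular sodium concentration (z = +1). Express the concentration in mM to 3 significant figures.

Nernst: E = (61.3/1) · log₁₀([out]/[in]), so log₁₀([out]/[in]) = 46.2 × 1 / 61.3 = 0.7537.
[out]/[in] = 10^(0.7537) = 5.671.
[out] = 5.671 × 19.2 = 108.9 mM.

109 mM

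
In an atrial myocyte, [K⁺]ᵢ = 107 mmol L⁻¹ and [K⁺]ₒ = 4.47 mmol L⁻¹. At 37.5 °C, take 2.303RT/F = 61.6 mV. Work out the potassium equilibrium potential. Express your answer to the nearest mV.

-85 mV

E = (61.6/z) · log₁₀([K⁺]_out/[K⁺]_in) with z = +1.
= (61.6/1) · log₁₀(4.47/107) = 61.60 · log₁₀(0.04178)
= 61.60 · (-1.3791) = -84.95 mV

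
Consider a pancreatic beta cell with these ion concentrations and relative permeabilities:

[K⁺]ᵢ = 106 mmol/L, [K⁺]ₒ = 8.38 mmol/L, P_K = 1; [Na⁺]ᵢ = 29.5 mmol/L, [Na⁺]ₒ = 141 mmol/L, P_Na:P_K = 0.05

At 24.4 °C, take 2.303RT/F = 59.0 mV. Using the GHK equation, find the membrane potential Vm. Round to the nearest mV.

-50 mV

Vm = 59.0 · log₁₀[(Σ P·[cation]ₒ + Σ P·[anion]ᵢ) / (Σ P·[cation]ᵢ + Σ P·[anion]ₒ)]
Numerator = 1×8.38 + 0.05×141 = 15.43
Denominator = 1×106 + 0.05×29.5 = 107.5
Vm = 59.0 · log₁₀(0.14357) = 59.0 × (-0.8429) = -49.73 mV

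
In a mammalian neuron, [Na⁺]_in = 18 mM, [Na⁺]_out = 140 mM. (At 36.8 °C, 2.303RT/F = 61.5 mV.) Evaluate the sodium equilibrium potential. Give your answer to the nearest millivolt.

55 mV

E = (61.5/z) · log₁₀([Na⁺]_out/[Na⁺]_in) with z = +1.
= (61.5/1) · log₁₀(140/18) = 61.50 · log₁₀(7.778)
= 61.50 · (0.8909) = 54.79 mV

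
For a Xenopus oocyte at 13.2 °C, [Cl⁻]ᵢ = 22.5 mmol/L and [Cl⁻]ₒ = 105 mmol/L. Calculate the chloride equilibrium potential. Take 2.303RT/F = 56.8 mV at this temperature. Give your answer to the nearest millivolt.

-38 mV

E = (56.8/z) · log₁₀([Cl⁻]_out/[Cl⁻]_in) with z = -1.
For an anion, dividing by z = -1 reverses the sign.
= (56.8/-1) · log₁₀(105/22.5) = -56.80 · log₁₀(4.667)
= -56.80 · (0.6690) = -38.00 mV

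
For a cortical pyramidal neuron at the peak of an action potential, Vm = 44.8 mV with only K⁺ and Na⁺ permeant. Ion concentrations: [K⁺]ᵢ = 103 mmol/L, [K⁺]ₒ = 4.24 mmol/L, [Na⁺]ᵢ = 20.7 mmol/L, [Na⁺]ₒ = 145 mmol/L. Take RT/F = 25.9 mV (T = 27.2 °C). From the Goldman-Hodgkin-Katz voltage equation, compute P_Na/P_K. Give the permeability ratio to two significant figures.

20

Let α = P_Na/P_K. GHK: Vm = 25.9·ln[(Kₒ + α·Naₒ)/(Kᵢ + α·Naᵢ)].
e^(Vm/25.9) = e^(44.8/25.9) = 5.6391
So 5.6391·(Kᵢ + α·Naᵢ) = Kₒ + α·Naₒ → α = (5.6391·103.0 − 4.24) / (145.0 − 5.6391·20.7)
α = (580.8 − 4.24) / (145.0 − 116.7) = 576.6/28.27 = 20.4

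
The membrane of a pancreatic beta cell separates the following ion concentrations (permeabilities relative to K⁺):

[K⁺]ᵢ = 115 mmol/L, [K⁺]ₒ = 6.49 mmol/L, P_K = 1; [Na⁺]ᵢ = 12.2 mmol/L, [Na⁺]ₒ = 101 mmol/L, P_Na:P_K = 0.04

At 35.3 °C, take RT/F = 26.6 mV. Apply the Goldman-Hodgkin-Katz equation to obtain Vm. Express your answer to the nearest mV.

Vm = 26.6 · ln[(Σ P·[cation]ₒ + Σ P·[anion]ᵢ) / (Σ P·[cation]ᵢ + Σ P·[anion]ₒ)]
Numerator = 1×6.49 + 0.04×101 = 10.53
Denominator = 1×115 + 0.04×12.2 = 115.5
Vm = 26.6 · ln(0.091178) = 26.6 × (-2.3949) = -63.71 mV

-64 mV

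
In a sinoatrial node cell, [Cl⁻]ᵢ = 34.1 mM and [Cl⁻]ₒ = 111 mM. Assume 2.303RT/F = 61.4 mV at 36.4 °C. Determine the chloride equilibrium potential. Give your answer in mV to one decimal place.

-31.5 mV

E = (61.4/z) · log₁₀([Cl⁻]_out/[Cl⁻]_in) with z = -1.
For an anion, dividing by z = -1 reverses the sign.
= (61.4/-1) · log₁₀(111/34.1) = -61.40 · log₁₀(3.255)
= -61.40 · (0.5126) = -31.47 mV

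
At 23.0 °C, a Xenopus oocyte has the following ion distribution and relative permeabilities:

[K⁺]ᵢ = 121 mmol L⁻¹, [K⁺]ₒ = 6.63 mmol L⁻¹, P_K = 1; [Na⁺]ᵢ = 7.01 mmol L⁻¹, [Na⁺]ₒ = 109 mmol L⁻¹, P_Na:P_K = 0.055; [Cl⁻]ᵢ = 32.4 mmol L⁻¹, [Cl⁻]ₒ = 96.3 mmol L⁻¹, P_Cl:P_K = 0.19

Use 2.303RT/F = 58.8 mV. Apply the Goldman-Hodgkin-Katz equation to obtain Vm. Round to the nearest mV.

Vm = 58.8 · log₁₀[(Σ P·[cation]ₒ + Σ P·[anion]ᵢ) / (Σ P·[cation]ᵢ + Σ P·[anion]ₒ)]
Numerator = 1×6.63 + 0.055×109 + 0.19×32.4 = 18.78
Denominator = 1×121 + 0.055×7.01 + 0.19×96.3 = 139.7
Vm = 58.8 · log₁₀(0.13445) = 58.8 × (-0.8714) = -51.24 mV

-51 mV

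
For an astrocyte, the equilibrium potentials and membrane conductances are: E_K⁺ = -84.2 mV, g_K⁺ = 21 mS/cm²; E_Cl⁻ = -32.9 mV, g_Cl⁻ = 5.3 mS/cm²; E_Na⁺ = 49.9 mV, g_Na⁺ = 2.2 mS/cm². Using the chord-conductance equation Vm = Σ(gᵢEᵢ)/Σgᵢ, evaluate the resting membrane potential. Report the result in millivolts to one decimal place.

Σ gᵢEᵢ = 21·(-84.2) + 5.3·(-32.9) + 2.2·(49.9) = -1832.79
Σ gᵢ = 21 + 5.3 + 2.2 = 28.5
Vm = -1832.79 / 28.5 = -64.31 mV

-64.3 mV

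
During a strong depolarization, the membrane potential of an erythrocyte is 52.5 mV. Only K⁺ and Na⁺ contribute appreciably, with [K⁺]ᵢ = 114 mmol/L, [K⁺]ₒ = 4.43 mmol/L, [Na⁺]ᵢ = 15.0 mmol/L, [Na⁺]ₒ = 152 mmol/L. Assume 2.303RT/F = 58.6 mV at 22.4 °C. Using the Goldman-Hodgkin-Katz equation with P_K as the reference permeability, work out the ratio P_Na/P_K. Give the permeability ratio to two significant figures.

Let α = P_Na/P_K. GHK: Vm = 58.6·log₁₀[(Kₒ + α·Naₒ)/(Kᵢ + α·Naᵢ)].
10^(Vm/58.6) = 10^(52.5/58.6) = 7.8687
So 7.8687·(Kᵢ + α·Naᵢ) = Kₒ + α·Naₒ → α = (7.8687·114.0 − 4.43) / (152.0 − 7.8687·15.0)
α = (897 − 4.43) / (152.0 − 118) = 892.6/33.97 = 26.28

26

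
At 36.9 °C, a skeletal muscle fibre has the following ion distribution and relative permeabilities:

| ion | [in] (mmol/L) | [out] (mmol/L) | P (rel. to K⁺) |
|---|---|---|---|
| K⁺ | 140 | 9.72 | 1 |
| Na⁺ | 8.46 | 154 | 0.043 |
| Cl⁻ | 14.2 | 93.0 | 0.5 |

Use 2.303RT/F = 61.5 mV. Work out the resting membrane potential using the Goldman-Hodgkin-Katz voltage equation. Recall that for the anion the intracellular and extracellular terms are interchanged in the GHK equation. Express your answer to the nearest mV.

-55 mV

Vm = 61.5 · log₁₀[(Σ P·[cation]ₒ + Σ P·[anion]ᵢ) / (Σ P·[cation]ᵢ + Σ P·[anion]ₒ)]
Numerator = 1×9.72 + 0.043×154 + 0.5×14.2 = 23.44
Denominator = 1×140 + 0.043×8.46 + 0.5×93.0 = 186.9
Vm = 61.5 · log₁₀(0.12545) = 61.5 × (-0.9015) = -55.44 mV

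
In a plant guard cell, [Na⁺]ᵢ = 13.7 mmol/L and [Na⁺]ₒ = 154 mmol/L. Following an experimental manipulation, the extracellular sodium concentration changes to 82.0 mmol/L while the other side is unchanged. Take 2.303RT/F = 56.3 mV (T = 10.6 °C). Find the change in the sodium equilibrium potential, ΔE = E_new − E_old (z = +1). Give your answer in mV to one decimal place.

-15.4 mV

E_old = (56.3/1)·log₁₀(154/13.7) = 59.16 mV
E_new = (56.3/1)·log₁₀(82.0/13.7) = 43.75 mV
ΔE = 43.75 − (59.16) = -15.41 mV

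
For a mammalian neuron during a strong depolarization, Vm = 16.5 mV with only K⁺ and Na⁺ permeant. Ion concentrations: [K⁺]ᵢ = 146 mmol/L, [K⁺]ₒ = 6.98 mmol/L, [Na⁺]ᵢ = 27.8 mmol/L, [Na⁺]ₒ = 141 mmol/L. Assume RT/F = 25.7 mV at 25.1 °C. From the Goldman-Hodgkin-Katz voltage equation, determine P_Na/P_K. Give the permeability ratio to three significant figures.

3.07

Let α = P_Na/P_K. GHK: Vm = 25.7·ln[(Kₒ + α·Naₒ)/(Kᵢ + α·Naᵢ)].
e^(Vm/25.7) = e^(16.5/25.7) = 1.9003
So 1.9003·(Kᵢ + α·Naᵢ) = Kₒ + α·Naₒ → α = (1.9003·146.0 − 6.98) / (141.0 − 1.9003·27.8)
α = (277.4 − 6.98) / (141.0 − 52.83) = 270.5/88.17 = 3.068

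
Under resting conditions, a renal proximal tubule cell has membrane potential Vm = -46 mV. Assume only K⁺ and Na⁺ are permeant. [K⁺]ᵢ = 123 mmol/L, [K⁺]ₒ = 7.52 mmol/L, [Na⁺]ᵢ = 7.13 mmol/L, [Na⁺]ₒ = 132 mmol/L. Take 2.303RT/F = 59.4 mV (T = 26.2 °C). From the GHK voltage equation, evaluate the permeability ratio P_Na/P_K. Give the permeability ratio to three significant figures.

0.101

Let α = P_Na/P_K. GHK: Vm = 59.4·log₁₀[(Kₒ + α·Naₒ)/(Kᵢ + α·Naᵢ)].
10^(Vm/59.4) = 10^(-46.0/59.4) = 0.16811
So 0.16811·(Kᵢ + α·Naᵢ) = Kₒ + α·Naₒ → α = (0.16811·123.0 − 7.52) / (132.0 − 0.16811·7.13)
α = (20.68 − 7.52) / (132.0 − 1.199) = 13.16/130.8 = 0.1006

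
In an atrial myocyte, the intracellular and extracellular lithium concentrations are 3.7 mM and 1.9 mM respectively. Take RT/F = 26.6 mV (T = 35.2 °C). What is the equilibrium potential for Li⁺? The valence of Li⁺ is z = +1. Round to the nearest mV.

E = (26.6/z) · ln([Li⁺]_out/[Li⁺]_in) with z = +1.
= (26.6/1) · ln(1.9/3.7) = 26.60 · ln(0.5135)
= 26.60 · (-0.6665) = -17.73 mV

-18 mV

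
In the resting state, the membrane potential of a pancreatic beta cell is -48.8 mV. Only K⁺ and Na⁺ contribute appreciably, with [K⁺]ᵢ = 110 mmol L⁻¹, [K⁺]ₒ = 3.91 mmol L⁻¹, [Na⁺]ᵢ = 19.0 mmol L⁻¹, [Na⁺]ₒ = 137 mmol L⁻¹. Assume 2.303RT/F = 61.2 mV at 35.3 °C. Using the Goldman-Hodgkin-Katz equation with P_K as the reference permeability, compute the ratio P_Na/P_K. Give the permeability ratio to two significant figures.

0.10

Let α = P_Na/P_K. GHK: Vm = 61.2·log₁₀[(Kₒ + α·Naₒ)/(Kᵢ + α·Naᵢ)].
10^(Vm/61.2) = 10^(-48.8/61.2) = 0.15945
So 0.15945·(Kᵢ + α·Naᵢ) = Kₒ + α·Naₒ → α = (0.15945·110.0 − 3.91) / (137.0 − 0.15945·19.0)
α = (17.54 − 3.91) / (137.0 − 3.029) = 13.63/134 = 0.1017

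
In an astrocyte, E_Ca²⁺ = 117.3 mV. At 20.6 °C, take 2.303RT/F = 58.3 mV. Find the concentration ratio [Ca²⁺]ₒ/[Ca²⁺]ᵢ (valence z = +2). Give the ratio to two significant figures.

log₁₀([out]/[in]) = E·z/(58.3) = 117.3 × 2 / 58.3 = 4.0240
[out]/[in] = 10^(4.0240) = 1.057e+04

11000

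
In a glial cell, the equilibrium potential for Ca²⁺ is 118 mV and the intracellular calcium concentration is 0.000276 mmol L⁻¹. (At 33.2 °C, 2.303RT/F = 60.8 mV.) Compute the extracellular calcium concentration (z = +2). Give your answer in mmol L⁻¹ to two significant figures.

Nernst: E = (60.8/2) · log₁₀([out]/[in]), so log₁₀([out]/[in]) = 118.0 × 2 / 60.8 = 3.8816.
[out]/[in] = 10^(3.8816) = 7613.
[out] = 7613 × 0.000276 = 2.101 mmol L⁻¹.

2.1 mmol L⁻¹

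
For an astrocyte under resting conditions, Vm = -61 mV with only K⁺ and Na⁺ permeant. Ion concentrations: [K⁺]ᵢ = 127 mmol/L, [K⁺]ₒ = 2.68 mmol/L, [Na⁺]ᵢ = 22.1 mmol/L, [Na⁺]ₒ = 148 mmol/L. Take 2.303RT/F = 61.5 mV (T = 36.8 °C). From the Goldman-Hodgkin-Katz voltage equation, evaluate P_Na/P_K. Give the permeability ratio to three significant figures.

0.0704

Let α = P_Na/P_K. GHK: Vm = 61.5·log₁₀[(Kₒ + α·Naₒ)/(Kᵢ + α·Naᵢ)].
10^(Vm/61.5) = 10^(-61.0/61.5) = 0.10189
So 0.10189·(Kᵢ + α·Naᵢ) = Kₒ + α·Naₒ → α = (0.10189·127.0 − 2.68) / (148.0 − 0.10189·22.1)
α = (12.94 − 2.68) / (148.0 − 2.252) = 10.26/145.7 = 0.0704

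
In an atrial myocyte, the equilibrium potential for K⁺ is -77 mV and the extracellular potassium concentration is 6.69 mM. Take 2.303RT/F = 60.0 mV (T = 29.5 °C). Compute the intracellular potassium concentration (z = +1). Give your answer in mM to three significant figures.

128 mM

Nernst: E = (60.0/1) · log₁₀([out]/[in]), so log₁₀([out]/[in]) = -77.0 × 1 / 60.0 = -1.2833.
[out]/[in] = 10^(-1.2833) = 0.05208.
[in] = 6.69 / 0.05208 = 128.5 mM.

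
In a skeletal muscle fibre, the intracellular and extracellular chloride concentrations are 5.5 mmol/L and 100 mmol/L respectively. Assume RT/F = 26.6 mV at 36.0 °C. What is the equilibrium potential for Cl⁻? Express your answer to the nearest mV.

E = (26.6/z) · ln([Cl⁻]_out/[Cl⁻]_in) with z = -1.
For an anion, dividing by z = -1 reverses the sign.
= (26.6/-1) · ln(100/5.5) = -26.60 · ln(18.18)
= -26.60 · (2.9004) = -77.15 mV

-77 mV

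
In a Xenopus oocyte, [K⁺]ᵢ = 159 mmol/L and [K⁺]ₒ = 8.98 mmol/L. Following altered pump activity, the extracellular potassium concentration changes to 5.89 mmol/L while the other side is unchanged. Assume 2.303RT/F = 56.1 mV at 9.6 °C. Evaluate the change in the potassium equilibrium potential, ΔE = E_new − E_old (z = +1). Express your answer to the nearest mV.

E_old = (56.1/1)·log₁₀(8.98/159) = -70.02 mV
E_new = (56.1/1)·log₁₀(5.89/159) = -80.29 mV
ΔE = -80.29 − (-70.02) = -10.28 mV

-10 mV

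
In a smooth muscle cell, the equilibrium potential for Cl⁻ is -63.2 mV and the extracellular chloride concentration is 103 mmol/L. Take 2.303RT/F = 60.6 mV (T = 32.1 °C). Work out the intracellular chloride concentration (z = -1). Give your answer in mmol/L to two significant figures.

9.3 mmol/L

Nernst: E = (60.6/-1) · log₁₀([out]/[in]), so log₁₀([out]/[in]) = -63.2 × -1 / 60.6 = 1.0429.
[out]/[in] = 10^(1.0429) = 11.04.
[in] = 103 / 11.04 = 9.331 mmol/L.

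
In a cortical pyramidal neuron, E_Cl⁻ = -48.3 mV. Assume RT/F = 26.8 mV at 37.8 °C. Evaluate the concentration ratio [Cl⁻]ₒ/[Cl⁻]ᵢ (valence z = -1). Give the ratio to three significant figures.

ln([out]/[in]) = E·z/(26.8) = -48.3 × -1 / 26.8 = 1.8022
[out]/[in] = e^(1.8022) = 6.063

6.06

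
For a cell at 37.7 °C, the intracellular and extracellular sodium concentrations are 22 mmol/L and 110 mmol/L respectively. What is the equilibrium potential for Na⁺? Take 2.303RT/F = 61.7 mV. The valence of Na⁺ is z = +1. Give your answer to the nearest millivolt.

43 mV

E = (61.7/z) · log₁₀([Na⁺]_out/[Na⁺]_in) with z = +1.
= (61.7/1) · log₁₀(110/22) = 61.70 · log₁₀(5)
= 61.70 · (0.6990) = 43.13 mV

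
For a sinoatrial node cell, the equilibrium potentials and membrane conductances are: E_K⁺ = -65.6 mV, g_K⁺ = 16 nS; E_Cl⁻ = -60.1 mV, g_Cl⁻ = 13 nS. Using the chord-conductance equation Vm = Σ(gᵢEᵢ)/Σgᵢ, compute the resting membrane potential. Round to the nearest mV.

Σ gᵢEᵢ = 16·(-65.6) + 13·(-60.1) = -1830.90
Σ gᵢ = 16 + 13 = 29
Vm = -1830.90 / 29 = -63.13 mV

-63 mV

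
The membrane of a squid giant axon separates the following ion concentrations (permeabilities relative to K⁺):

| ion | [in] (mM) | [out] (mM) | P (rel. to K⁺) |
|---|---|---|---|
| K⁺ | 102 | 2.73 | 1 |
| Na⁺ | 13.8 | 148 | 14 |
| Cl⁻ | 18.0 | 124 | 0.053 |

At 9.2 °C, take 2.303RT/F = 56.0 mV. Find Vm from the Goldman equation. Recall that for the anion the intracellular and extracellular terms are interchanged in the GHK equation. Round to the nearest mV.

47 mV

Vm = 56.0 · log₁₀[(Σ P·[cation]ₒ + Σ P·[anion]ᵢ) / (Σ P·[cation]ᵢ + Σ P·[anion]ₒ)]
Numerator = 1×2.73 + 14×148 + 0.053×18.0 = 2076
Denominator = 1×102 + 14×13.8 + 0.053×124 = 301.8
Vm = 56.0 · log₁₀(6.8783) = 56.0 × (0.8375) = 46.90 mV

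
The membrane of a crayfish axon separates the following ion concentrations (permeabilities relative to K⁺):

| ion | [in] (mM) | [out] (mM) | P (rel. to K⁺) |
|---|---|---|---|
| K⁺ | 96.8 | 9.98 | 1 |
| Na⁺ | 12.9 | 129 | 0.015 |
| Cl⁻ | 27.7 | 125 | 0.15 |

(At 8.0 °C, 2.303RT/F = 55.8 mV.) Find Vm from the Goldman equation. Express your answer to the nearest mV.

-48 mV

Vm = 55.8 · log₁₀[(Σ P·[cation]ₒ + Σ P·[anion]ᵢ) / (Σ P·[cation]ᵢ + Σ P·[anion]ₒ)]
Numerator = 1×9.98 + 0.015×129 + 0.15×27.7 = 16.07
Denominator = 1×96.8 + 0.015×12.9 + 0.15×125 = 115.7
Vm = 55.8 · log₁₀(0.13884) = 55.8 × (-0.8575) = -47.85 mV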